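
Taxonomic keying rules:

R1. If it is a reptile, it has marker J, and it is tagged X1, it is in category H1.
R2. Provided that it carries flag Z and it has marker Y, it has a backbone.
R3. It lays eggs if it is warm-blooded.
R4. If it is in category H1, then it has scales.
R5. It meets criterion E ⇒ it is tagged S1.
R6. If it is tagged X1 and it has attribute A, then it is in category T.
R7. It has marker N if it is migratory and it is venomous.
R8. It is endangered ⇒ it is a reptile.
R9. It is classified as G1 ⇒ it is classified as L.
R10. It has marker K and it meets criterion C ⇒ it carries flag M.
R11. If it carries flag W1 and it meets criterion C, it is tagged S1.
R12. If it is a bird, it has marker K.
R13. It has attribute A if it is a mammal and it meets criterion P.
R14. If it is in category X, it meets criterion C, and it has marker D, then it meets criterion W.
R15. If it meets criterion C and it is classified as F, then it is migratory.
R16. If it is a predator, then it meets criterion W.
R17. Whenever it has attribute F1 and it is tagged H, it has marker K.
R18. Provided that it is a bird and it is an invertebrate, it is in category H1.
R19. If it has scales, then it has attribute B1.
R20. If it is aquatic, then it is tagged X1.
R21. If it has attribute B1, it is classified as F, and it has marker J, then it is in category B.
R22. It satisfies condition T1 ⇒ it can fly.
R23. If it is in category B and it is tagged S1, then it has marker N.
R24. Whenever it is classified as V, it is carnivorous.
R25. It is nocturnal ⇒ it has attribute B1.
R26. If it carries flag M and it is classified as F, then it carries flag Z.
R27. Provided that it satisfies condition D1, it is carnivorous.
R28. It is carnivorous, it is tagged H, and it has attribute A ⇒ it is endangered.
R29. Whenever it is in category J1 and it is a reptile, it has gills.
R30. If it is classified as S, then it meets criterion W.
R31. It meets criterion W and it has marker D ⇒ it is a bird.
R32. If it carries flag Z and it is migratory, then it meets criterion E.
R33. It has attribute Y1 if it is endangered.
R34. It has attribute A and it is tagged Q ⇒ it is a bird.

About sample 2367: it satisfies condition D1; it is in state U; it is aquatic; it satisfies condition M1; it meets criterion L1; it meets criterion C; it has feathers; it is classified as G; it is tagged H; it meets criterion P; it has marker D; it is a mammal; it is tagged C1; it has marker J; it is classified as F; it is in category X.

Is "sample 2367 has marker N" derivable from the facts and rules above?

Yes

By R13 (it is a mammal, it meets criterion P): it has attribute A.
By R14 (it is in category X, it meets criterion C, it has marker D): it meets criterion W.
By R15 (it meets criterion C, it is classified as F): it is migratory.
By R20 (it is aquatic): it is tagged X1.
By R27 (it satisfies condition D1): it is carnivorous.
By R28 (it is carnivorous, it is tagged H, it has attribute A): it is endangered.
By R31 (it meets criterion W, it has marker D): it is a bird.
By R8 (it is endangered): it is a reptile.
By R12 (it is a bird): it has marker K.
By R1 (it is a reptile, it has marker J, it is tagged X1): it is in category H1.
By R4 (it is in category H1): it has scales.
By R10 (it has marker K, it meets criterion C): it carries flag M.
By R19 (it has scales): it has attribute B1.
By R21 (it has attribute B1, it is classified as F, it has marker J): it is in category B.
By R26 (it carries flag M, it is classified as F): it carries flag Z.
By R32 (it carries flag Z, it is migratory): it meets criterion E.
By R5 (it meets criterion E): it is tagged S1.
By R23 (it is in category B, it is tagged S1): it has marker N.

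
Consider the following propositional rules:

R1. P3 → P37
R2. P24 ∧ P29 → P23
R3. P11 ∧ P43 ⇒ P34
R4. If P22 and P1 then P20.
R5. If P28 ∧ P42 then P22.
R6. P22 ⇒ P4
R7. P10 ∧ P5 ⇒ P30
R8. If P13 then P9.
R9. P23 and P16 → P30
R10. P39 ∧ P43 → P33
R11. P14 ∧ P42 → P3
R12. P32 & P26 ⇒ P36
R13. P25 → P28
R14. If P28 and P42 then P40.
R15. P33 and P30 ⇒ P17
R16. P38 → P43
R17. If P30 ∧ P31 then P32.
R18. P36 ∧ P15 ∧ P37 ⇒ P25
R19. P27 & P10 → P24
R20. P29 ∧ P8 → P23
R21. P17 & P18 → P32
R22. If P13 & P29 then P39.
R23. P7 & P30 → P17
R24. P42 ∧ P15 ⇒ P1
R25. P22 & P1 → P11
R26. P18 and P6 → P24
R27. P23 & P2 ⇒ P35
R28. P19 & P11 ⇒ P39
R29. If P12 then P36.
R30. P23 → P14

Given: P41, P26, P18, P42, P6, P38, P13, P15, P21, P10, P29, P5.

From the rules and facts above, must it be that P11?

Yes

P30  (by R7: P10, P5)
P43  (by R16: P38)
P39  (by R22: P13, P29)
P1  (by R24: P42, P15)
P24  (by R26: P18, P6)
P23  (by R2: P24, P29)
P33  (by R10: P39, P43)
P17  (by R15: P33, P30)
P32  (by R21: P17, P18)
P14  (by R30: P23)
P3  (by R11: P14, P42)
P36  (by R12: P32, P26)
P37  (by R1: P3)
P25  (by R18: P36, P15, P37)
P28  (by R13: P25)
P22  (by R5: P28, P42)
P11  (by R25: P22, P1)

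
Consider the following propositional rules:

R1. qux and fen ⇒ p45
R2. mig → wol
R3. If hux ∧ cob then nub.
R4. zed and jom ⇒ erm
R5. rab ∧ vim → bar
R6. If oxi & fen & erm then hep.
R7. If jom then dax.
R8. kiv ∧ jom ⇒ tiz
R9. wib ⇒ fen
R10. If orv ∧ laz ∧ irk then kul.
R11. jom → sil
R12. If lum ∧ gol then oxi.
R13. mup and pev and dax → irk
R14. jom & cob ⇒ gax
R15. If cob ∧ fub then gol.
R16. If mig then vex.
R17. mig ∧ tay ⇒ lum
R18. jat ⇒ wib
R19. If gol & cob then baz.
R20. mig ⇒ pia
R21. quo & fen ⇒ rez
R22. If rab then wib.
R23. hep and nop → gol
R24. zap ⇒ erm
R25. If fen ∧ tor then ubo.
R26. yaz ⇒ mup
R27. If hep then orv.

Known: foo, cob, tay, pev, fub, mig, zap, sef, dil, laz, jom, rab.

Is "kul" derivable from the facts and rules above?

Forward chaining from the given facts derives: wol, dax, sil, gax, gol, vex, lum, baz, pia, wib, erm, fen, oxi, hep, orv.
The only rule concluding kul is R10, which needs irk; that is never established.

No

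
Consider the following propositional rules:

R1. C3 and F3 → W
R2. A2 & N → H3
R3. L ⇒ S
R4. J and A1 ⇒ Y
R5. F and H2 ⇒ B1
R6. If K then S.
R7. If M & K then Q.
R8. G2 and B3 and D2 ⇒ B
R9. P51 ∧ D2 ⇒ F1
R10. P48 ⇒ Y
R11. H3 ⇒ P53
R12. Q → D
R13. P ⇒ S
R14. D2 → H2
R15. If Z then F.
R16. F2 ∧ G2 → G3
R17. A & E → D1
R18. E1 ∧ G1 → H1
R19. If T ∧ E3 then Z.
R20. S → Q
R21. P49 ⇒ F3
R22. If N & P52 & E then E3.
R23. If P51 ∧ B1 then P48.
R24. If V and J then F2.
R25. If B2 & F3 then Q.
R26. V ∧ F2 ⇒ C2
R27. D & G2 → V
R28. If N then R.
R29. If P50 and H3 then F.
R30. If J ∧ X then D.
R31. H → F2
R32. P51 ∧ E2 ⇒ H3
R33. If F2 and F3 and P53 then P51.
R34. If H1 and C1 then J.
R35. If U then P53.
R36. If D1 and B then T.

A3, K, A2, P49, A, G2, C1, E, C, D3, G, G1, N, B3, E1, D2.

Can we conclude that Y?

No

Forward chaining from the given facts derives: H3, S, B, P53, H2, D1, H1, Q, F3, R, J, T, D, V, F2, C2, P51, F1, G3.
Rules concluding Y: R4 needs A1; R10 needs P48 — none of these are established.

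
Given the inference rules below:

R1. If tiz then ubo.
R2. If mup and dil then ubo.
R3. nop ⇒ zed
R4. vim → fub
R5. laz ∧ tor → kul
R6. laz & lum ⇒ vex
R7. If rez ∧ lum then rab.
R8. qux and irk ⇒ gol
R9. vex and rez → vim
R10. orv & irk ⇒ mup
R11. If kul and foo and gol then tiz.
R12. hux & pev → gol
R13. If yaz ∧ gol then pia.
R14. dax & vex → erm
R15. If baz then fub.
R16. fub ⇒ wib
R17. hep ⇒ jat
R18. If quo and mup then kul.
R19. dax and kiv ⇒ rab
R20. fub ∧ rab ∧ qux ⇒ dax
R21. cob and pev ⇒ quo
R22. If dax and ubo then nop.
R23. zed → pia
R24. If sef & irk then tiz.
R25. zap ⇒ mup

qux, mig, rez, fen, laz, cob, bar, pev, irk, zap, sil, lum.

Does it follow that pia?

No

Forward chaining from the given facts derives: vex, rab, gol, vim, quo, mup, fub, wib, kul, dax, erm.
Rules concluding pia: R13 needs yaz; R23 needs zed — none of these are established.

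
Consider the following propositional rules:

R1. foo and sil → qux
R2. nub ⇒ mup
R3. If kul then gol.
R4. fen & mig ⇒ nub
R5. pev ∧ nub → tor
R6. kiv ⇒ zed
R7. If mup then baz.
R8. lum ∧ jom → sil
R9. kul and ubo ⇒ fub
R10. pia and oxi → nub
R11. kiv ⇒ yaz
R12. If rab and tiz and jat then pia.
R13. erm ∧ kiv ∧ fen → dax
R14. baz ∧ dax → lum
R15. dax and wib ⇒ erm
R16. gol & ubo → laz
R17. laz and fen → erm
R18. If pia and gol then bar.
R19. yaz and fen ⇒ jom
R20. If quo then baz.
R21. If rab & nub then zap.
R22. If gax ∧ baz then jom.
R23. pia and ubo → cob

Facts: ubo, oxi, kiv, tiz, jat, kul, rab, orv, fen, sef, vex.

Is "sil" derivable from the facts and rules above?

Yes

gol  (by R3: kul)
yaz  (by R11: kiv)
pia  (by R12: rab, tiz, jat)
laz  (by R16: gol, ubo)
erm  (by R17: laz, fen)
jom  (by R19: yaz, fen)
nub  (by R10: pia, oxi)
dax  (by R13: erm, kiv, fen)
mup  (by R2: nub)
baz  (by R7: mup)
lum  (by R14: baz, dax)
sil  (by R8: lum, jom)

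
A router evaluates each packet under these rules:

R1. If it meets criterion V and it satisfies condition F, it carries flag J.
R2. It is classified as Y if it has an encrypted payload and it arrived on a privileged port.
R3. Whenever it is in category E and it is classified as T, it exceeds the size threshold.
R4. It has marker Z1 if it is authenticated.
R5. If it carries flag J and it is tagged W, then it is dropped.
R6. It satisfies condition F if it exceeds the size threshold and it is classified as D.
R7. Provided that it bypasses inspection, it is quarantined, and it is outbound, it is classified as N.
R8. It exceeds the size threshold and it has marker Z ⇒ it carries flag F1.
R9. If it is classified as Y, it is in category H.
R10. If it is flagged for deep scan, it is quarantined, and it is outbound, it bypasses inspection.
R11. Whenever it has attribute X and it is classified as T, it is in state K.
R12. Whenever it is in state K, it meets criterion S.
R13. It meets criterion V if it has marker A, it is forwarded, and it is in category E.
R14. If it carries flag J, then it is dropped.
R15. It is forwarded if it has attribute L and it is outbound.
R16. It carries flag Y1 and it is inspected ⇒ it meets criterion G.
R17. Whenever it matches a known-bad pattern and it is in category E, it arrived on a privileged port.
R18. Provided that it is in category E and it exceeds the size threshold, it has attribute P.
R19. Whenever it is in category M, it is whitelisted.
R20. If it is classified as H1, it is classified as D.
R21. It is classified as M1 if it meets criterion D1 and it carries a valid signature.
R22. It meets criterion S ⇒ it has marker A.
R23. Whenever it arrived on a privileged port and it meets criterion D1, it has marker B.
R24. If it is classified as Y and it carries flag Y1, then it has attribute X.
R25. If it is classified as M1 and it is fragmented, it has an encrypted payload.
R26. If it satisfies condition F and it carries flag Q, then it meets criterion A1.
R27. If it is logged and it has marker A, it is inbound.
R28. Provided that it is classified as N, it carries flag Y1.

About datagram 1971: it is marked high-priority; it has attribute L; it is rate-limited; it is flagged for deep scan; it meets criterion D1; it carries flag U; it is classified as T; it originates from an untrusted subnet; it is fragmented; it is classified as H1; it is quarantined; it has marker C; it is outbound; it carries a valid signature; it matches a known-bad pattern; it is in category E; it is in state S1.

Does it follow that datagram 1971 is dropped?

Yes

By R3 (it is in category E, it is classified as T): it exceeds the size threshold.
By R10 (it is flagged for deep scan, it is quarantined, it is outbound): it bypasses inspection.
By R15 (it has attribute L, it is outbound): it is forwarded.
By R17 (it matches a known-bad pattern, it is in category E): it arrived on a privileged port.
By R20 (it is classified as H1): it is classified as D.
By R21 (it meets criterion D1, it carries a valid signature): it is classified as M1.
By R25 (it is classified as M1, it is fragmented): it has an encrypted payload.
By R2 (it has an encrypted payload, it arrived on a privileged port): it is classified as Y.
By R6 (it exceeds the size threshold, it is classified as D): it satisfies condition F.
By R7 (it bypasses inspection, it is quarantined, it is outbound): it is classified as N.
By R28 (it is classified as N): it carries flag Y1.
By R24 (it is classified as Y, it carries flag Y1): it has attribute X.
By R11 (it has attribute X, it is classified as T): it is in state K.
By R12 (it is in state K): it meets criterion S.
By R22 (it meets criterion S): it has marker A.
By R13 (it has marker A, it is forwarded, it is in category E): it meets criterion V.
By R1 (it meets criterion V, it satisfies condition F): it carries flag J.
By R14 (it carries flag J): it is dropped.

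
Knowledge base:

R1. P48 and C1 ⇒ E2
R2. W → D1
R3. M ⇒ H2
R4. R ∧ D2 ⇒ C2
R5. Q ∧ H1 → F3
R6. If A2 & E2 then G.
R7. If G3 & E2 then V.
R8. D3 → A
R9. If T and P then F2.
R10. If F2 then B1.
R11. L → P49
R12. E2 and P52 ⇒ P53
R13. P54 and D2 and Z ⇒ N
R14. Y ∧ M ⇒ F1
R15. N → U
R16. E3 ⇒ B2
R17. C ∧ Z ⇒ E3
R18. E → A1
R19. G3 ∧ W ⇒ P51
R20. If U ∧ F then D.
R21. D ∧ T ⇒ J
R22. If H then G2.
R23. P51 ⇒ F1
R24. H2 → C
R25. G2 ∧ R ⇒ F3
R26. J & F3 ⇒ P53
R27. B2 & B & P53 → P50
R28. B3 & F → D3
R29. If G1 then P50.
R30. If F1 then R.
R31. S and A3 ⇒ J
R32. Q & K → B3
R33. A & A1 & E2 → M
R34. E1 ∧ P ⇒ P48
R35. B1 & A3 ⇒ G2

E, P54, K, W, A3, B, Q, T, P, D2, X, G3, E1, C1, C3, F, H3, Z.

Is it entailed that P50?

F2  (by R9: T, P)
B1  (by R10: F2)
N  (by R13: P54, D2, Z)
U  (by R15: N)
A1  (by R18: E)
P51  (by R19: G3, W)
D  (by R20: U, F)
J  (by R21: D, T)
F1  (by R23: P51)
R  (by R30: F1)
B3  (by R32: Q, K)
P48  (by R34: E1, P)
G2  (by R35: B1, A3)
E2  (by R1: P48, C1)
F3  (by R25: G2, R)
P53  (by R26: J, F3)
D3  (by R28: B3, F)
A  (by R8: D3)
M  (by R33: A, A1, E2)
H2  (by R3: M)
C  (by R24: H2)
E3  (by R17: C, Z)
B2  (by R16: E3)
P50  (by R27: B2, B, P53)

Yes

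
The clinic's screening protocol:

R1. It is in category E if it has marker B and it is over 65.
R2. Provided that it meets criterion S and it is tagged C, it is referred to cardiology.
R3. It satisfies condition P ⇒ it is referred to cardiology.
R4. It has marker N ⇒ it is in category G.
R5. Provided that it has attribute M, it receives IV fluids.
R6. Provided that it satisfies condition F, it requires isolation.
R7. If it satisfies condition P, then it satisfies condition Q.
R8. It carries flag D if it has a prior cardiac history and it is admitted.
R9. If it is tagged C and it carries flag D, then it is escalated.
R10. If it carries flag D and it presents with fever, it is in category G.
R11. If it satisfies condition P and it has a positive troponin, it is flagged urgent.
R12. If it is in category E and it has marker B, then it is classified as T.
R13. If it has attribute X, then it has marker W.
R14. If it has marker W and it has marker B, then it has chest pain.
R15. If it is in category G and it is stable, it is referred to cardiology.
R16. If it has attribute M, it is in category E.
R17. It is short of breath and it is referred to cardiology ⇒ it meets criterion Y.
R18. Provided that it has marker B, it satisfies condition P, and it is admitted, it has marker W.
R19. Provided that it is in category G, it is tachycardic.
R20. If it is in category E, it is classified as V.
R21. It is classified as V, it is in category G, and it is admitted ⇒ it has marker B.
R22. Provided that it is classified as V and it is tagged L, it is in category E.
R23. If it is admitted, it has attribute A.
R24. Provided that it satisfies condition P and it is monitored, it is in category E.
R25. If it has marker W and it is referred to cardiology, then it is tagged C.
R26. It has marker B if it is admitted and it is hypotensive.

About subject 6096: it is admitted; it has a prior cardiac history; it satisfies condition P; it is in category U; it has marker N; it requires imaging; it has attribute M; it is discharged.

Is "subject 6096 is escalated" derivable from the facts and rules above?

By R3 (it satisfies condition P): it is referred to cardiology.
By R4 (it has marker N): it is in category G.
By R8 (it has a prior cardiac history, it is admitted): it carries flag D.
By R16 (it has attribute M): it is in category E.
By R20 (it is in category E): it is classified as V.
By R21 (it is classified as V, it is in category G, it is admitted): it has marker B.
By R18 (it has marker B, it satisfies condition P, it is admitted): it has marker W.
By R25 (it has marker W, it is referred to cardiology): it is tagged C.
By R9 (it is tagged C, it carries flag D): it is escalated.

Yes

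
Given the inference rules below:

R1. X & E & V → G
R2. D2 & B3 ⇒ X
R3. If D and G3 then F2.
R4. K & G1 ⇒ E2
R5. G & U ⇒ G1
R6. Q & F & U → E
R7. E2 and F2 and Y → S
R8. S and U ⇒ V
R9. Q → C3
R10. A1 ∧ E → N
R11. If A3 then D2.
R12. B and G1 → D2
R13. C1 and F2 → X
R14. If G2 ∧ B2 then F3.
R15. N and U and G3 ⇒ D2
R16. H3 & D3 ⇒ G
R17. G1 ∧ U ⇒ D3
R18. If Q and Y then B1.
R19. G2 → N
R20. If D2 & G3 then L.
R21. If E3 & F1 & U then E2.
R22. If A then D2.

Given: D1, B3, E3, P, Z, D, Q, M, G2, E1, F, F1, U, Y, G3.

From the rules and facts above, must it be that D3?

Yes

F2  (by R3: D, G3)
E  (by R6: Q, F, U)
N  (by R19: G2)
E2  (by R21: E3, F1, U)
S  (by R7: E2, F2, Y)
V  (by R8: S, U)
D2  (by R15: N, U, G3)
X  (by R2: D2, B3)
G  (by R1: X, E, V)
G1  (by R5: G, U)
D3  (by R17: G1, U)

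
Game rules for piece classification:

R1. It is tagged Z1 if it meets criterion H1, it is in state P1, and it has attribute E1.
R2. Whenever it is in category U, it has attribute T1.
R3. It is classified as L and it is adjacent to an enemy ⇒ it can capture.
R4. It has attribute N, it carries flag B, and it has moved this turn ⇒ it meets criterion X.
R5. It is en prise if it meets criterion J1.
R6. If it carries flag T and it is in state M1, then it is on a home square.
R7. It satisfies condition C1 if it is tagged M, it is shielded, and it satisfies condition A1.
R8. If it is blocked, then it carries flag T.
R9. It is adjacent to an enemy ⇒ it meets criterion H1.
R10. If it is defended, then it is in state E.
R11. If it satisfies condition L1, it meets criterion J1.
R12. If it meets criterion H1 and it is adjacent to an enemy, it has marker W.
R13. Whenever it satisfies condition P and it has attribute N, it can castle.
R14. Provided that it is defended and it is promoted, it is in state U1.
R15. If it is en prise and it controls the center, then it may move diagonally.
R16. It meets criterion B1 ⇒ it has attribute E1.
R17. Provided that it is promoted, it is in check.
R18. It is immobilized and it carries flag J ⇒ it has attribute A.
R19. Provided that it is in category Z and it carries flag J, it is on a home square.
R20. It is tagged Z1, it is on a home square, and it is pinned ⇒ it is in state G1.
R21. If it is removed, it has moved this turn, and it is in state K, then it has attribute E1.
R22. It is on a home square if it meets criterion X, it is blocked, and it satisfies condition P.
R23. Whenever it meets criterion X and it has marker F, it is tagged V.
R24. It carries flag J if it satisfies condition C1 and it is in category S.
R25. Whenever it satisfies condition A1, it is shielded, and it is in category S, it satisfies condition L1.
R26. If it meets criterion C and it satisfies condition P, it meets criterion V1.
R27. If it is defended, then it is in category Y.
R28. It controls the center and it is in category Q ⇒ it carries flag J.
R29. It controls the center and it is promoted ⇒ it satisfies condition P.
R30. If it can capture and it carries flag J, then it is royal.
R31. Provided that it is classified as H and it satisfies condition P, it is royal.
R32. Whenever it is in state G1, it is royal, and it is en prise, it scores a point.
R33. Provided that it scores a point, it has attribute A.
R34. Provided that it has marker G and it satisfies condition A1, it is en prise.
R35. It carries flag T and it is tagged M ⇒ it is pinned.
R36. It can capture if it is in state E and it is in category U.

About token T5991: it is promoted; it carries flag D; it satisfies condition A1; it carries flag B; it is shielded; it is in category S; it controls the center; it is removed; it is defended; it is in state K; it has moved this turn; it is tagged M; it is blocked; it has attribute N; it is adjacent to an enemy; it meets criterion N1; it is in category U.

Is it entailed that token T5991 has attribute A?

No

Forward chaining from the given facts derives: has attribute T1, meets criterion X, satisfies condition C1, carries flag T, meets criterion H1, is in state E, has marker W, is in state U1, is in check, has attribute E1, carries flag J, satisfies condition L1, is in category Y, satisfies condition P, is pinned, can capture, meets criterion J1, can castle, is on a home square, is royal, is en prise, may move diagonally.
Rules concluding "it has attribute A": R18 needs "it is immobilized"; R33 needs "it scores a point" — none of these are established.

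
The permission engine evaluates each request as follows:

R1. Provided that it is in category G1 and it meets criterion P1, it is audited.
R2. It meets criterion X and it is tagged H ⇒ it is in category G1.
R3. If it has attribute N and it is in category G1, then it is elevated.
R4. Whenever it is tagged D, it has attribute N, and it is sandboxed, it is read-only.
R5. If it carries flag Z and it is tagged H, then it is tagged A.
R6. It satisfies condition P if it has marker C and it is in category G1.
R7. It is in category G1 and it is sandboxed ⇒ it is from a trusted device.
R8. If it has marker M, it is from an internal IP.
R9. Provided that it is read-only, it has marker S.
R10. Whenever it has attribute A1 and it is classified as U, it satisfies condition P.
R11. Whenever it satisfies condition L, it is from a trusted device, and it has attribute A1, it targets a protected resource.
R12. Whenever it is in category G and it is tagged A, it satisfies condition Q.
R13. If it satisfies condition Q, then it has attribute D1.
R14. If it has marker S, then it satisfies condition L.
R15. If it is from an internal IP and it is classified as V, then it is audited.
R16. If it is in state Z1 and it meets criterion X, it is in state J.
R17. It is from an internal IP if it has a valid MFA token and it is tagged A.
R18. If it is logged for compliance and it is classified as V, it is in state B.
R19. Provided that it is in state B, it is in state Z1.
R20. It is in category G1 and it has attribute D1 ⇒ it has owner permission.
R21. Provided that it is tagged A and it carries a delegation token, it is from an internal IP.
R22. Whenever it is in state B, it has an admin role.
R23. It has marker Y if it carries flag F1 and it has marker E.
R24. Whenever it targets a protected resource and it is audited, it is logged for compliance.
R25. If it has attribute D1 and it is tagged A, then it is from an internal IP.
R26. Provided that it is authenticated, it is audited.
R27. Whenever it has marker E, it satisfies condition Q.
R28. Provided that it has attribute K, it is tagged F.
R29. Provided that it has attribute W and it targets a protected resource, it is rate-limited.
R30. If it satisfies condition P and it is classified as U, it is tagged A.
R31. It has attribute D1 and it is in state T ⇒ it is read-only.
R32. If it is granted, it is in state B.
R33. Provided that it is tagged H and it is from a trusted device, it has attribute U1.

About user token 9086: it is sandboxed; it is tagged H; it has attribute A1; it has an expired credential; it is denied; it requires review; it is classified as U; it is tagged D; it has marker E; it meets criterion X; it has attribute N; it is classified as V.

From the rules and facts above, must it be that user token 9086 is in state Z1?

Yes

By R2 (it meets criterion X, it is tagged H): it is in category G1.
By R4 (it is tagged D, it has attribute N, it is sandboxed): it is read-only.
By R7 (it is in category G1, it is sandboxed): it is from a trusted device.
By R9 (it is read-only): it has marker S.
By R10 (it has attribute A1, it is classified as U): it satisfies condition P.
By R14 (it has marker S): it satisfies condition L.
By R27 (it has marker E): it satisfies condition Q.
By R30 (it satisfies condition P, it is classified as U): it is tagged A.
By R11 (it satisfies condition L, it is from a trusted device, it has attribute A1): it targets a protected resource.
By R13 (it satisfies condition Q): it has attribute D1.
By R25 (it has attribute D1, it is tagged A): it is from an internal IP.
By R15 (it is from an internal IP, it is classified as V): it is audited.
By R24 (it targets a protected resource, it is audited): it is logged for compliance.
By R18 (it is logged for compliance, it is classified as V): it is in state B.
By R19 (it is in state B): it is in state Z1.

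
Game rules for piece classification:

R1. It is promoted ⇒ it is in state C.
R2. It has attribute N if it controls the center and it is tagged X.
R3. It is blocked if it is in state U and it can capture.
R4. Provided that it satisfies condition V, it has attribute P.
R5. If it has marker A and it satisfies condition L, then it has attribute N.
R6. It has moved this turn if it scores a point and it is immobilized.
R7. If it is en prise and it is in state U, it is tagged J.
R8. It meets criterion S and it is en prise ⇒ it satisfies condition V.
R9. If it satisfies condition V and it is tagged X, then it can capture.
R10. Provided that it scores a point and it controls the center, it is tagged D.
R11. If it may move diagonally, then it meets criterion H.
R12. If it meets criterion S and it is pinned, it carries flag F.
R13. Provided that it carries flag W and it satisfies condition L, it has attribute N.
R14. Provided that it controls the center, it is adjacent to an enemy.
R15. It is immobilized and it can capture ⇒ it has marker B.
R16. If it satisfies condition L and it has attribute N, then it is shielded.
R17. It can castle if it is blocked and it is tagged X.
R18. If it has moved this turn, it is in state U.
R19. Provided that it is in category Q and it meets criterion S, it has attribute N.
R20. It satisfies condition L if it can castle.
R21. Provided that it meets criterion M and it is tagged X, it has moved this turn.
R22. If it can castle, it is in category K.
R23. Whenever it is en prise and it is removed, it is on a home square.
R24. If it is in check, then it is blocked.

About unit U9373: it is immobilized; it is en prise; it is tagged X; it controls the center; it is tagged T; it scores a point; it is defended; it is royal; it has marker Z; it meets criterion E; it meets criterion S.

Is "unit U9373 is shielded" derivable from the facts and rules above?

By R2 (it controls the center, it is tagged X): it has attribute N.
By R6 (it scores a point, it is immobilized): it has moved this turn.
By R8 (it meets criterion S, it is en prise): it satisfies condition V.
By R9 (it satisfies condition V, it is tagged X): it can capture.
By R18 (it has moved this turn): it is in state U.
By R3 (it is in state U, it can capture): it is blocked.
By R17 (it is blocked, it is tagged X): it can castle.
By R20 (it can castle): it satisfies condition L.
By R16 (it satisfies condition L, it has attribute N): it is shielded.

Yes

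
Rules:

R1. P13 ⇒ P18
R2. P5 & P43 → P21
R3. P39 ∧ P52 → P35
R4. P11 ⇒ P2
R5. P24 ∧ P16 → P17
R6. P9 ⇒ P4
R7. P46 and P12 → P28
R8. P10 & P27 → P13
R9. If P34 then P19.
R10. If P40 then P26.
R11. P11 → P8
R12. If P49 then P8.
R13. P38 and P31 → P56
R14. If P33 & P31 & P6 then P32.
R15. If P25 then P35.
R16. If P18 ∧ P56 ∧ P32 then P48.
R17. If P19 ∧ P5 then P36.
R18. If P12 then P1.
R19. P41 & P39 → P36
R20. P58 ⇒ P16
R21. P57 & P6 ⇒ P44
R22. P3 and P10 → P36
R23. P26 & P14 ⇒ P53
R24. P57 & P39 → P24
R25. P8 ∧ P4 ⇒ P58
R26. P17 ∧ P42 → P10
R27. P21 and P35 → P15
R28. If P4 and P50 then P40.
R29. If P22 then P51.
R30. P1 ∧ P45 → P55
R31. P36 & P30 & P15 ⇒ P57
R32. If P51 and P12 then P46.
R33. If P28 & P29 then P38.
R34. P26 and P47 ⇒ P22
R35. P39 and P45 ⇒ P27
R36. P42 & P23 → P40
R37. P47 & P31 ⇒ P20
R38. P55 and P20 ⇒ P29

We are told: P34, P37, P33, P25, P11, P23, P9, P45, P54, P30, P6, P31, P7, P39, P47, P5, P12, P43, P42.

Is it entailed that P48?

Yes

P21  (by R2: P5, P43)
P4  (by R6: P9)
P19  (by R9: P34)
P8  (by R11: P11)
P32  (by R14: P33, P31, P6)
P35  (by R15: P25)
P36  (by R17: P19, P5)
P1  (by R18: P12)
P58  (by R25: P8, P4)
P15  (by R27: P21, P35)
P55  (by R30: P1, P45)
P57  (by R31: P36, P30, P15)
P27  (by R35: P39, P45)
P40  (by R36: P42, P23)
P20  (by R37: P47, P31)
P29  (by R38: P55, P20)
P26  (by R10: P40)
P16  (by R20: P58)
P24  (by R24: P57, P39)
P22  (by R34: P26, P47)
P17  (by R5: P24, P16)
P10  (by R26: P17, P42)
P51  (by R29: P22)
P46  (by R32: P51, P12)
P28  (by R7: P46, P12)
P13  (by R8: P10, P27)
P38  (by R33: P28, P29)
P18  (by R1: P13)
P56  (by R13: P38, P31)
P48  (by R16: P18, P56, P32)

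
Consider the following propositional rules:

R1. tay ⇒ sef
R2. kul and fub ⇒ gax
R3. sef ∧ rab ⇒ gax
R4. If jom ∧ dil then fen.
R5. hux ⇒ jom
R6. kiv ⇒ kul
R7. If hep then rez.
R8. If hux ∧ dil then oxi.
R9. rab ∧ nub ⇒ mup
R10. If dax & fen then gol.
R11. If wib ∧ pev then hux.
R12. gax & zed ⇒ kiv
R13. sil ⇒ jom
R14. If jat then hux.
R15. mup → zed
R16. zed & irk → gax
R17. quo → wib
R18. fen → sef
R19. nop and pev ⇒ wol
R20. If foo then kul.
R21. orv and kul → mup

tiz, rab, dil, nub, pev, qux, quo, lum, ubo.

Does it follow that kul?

Yes

mup  (by R9: rab, nub)
zed  (by R15: mup)
wib  (by R17: quo)
hux  (by R11: wib, pev)
jom  (by R5: hux)
fen  (by R4: jom, dil)
sef  (by R18: fen)
gax  (by R3: sef, rab)
kiv  (by R12: gax, zed)
kul  (by R6: kiv)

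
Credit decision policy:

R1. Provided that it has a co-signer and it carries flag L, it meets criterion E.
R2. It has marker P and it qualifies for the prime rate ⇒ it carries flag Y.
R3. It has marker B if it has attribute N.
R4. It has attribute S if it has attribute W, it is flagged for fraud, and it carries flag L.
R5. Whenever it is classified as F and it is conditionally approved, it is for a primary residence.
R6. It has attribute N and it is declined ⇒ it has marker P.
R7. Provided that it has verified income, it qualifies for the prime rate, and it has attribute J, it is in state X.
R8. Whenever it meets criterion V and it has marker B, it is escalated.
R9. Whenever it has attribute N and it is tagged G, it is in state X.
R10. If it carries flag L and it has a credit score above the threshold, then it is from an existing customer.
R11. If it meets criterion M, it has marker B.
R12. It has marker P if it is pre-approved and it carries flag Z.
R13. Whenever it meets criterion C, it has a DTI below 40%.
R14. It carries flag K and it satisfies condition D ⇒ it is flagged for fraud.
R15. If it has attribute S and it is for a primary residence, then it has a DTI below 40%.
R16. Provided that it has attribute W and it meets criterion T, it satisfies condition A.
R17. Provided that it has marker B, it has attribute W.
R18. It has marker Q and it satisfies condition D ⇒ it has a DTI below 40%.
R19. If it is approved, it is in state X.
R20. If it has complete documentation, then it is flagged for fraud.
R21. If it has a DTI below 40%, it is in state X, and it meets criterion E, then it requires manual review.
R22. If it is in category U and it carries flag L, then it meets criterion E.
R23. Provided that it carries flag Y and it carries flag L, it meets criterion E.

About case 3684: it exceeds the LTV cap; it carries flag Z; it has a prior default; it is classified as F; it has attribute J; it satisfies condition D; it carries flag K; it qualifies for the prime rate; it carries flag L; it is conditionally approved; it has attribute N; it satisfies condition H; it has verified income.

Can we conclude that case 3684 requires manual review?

No

Forward chaining from the given facts derives: has marker B, is for a primary residence, is in state X, is flagged for fraud, has attribute W, has attribute S, has a DTI below 40%.
The only rule concluding "it requires manual review" is R21, which needs "it meets criterion E"; that is never established.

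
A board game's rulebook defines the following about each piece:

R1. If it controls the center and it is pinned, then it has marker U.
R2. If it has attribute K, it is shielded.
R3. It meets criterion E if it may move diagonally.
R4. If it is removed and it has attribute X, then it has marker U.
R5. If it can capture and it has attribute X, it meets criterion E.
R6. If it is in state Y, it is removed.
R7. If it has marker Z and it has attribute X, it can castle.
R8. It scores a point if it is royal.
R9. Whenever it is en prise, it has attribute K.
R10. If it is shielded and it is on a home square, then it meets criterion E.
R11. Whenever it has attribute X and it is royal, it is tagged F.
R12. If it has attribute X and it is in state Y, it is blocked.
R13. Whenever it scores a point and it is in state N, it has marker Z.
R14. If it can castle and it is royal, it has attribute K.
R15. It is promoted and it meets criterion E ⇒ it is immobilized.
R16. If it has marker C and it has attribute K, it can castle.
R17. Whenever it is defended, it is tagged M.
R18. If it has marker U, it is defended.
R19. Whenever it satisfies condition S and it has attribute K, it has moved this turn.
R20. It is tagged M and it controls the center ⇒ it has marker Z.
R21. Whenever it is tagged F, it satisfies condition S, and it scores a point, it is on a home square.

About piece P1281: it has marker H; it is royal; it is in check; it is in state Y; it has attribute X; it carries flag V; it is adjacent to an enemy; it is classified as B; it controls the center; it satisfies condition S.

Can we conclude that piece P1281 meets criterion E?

By R6 (it is in state Y): it is removed.
By R8 (it is royal): it scores a point.
By R11 (it has attribute X, it is royal): it is tagged F.
By R21 (it is tagged F, it satisfies condition S, it scores a point): it is on a home square.
By R4 (it is removed, it has attribute X): it has marker U.
By R18 (it has marker U): it is defended.
By R17 (it is defended): it is tagged M.
By R20 (it is tagged M, it controls the center): it has marker Z.
By R7 (it has marker Z, it has attribute X): it can castle.
By R14 (it can castle, it is royal): it has attribute K.
By R2 (it has attribute K): it is shielded.
By R10 (it is shielded, it is on a home square): it meets criterion E.

Yes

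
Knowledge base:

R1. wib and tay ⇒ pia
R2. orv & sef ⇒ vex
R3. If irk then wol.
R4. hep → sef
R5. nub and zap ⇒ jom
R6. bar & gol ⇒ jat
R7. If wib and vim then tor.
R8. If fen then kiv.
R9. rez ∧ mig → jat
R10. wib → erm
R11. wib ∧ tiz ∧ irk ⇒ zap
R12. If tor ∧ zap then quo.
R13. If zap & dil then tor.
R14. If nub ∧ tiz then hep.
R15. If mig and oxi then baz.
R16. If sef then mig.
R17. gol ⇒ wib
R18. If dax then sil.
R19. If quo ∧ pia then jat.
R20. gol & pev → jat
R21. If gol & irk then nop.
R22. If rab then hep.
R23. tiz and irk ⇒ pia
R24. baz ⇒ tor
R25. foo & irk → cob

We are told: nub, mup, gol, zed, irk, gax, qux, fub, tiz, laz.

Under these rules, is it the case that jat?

No

Forward chaining from the given facts derives: wol, hep, wib, nop, pia, sef, erm, zap, mig, jom.
Rules concluding jat: R6 needs bar; R9 needs rez; R19 needs quo; R20 needs pev — none of these are established.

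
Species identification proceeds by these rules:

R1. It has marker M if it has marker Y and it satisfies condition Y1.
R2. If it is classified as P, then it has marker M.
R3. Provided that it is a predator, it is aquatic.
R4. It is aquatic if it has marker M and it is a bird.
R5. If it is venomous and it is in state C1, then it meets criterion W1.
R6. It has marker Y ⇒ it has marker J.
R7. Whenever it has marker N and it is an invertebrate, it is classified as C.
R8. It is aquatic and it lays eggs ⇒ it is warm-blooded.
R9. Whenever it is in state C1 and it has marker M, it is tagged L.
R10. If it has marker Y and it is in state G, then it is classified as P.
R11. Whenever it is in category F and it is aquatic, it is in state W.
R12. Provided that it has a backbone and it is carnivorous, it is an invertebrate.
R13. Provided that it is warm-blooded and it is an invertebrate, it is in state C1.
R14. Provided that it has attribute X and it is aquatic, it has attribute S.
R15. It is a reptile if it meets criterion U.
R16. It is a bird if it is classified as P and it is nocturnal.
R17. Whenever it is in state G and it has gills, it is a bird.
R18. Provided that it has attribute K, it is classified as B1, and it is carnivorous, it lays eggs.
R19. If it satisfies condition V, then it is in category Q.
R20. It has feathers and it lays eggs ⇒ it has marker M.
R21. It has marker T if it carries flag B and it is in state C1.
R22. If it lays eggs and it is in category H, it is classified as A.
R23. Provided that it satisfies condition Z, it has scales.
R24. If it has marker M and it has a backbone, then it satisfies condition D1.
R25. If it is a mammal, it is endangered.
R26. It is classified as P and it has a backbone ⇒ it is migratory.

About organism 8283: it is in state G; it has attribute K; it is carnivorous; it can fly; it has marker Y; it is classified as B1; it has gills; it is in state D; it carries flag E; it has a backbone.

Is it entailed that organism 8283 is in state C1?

Yes

By R10 (it has marker Y, it is in state G): it is classified as P.
By R12 (it has a backbone, it is carnivorous): it is an invertebrate.
By R17 (it is in state G, it has gills): it is a bird.
By R18 (it has attribute K, it is classified as B1, it is carnivorous): it lays eggs.
By R2 (it is classified as P): it has marker M.
By R4 (it has marker M, it is a bird): it is aquatic.
By R8 (it is aquatic, it lays eggs): it is warm-blooded.
By R13 (it is warm-blooded, it is an invertebrate): it is in state C1.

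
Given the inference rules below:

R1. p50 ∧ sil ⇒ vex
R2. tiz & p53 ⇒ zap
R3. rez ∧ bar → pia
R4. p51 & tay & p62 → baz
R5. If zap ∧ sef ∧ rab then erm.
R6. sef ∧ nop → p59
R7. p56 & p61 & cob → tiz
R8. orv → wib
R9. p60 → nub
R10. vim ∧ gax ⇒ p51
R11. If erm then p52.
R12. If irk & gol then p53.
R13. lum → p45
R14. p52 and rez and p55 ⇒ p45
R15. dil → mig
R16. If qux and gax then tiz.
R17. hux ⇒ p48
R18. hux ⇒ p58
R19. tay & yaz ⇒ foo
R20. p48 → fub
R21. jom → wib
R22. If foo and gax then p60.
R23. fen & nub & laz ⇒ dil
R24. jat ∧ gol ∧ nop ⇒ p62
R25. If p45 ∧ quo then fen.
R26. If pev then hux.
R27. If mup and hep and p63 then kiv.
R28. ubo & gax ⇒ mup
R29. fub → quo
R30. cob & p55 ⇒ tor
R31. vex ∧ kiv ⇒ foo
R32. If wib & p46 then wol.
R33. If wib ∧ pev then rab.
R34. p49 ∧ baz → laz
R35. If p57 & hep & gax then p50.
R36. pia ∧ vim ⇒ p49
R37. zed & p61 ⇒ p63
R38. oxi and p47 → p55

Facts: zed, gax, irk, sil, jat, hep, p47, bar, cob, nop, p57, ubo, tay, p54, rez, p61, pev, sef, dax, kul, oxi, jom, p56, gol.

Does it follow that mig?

No

Forward chaining from the given facts derives: pia, p59, tiz, p53, wib, p62, hux, mup, rab, p50, p63, p55, vex, zap, erm, p52, p45, p48, p58, fub, kiv, quo, tor, foo, p60, fen, nub.
The only rule concluding mig is R15, which needs dil; that is never established.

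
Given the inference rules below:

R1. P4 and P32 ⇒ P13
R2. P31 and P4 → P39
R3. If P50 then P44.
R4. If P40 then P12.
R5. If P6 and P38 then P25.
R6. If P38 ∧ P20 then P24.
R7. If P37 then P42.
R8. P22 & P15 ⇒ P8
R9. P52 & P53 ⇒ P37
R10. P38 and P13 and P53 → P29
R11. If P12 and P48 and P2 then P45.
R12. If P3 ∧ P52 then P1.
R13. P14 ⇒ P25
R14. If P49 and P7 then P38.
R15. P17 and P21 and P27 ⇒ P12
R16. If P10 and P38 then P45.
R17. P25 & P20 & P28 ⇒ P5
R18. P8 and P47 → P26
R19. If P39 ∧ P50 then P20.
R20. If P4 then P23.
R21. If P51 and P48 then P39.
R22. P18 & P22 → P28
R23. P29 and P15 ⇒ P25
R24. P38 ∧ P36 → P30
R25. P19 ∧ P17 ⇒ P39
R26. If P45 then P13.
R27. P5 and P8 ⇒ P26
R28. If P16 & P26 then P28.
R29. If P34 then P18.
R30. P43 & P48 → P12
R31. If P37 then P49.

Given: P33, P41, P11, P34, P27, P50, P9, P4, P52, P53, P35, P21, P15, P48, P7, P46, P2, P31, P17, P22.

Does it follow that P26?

P39  (by R2: P31, P4)
P8  (by R8: P22, P15)
P37  (by R9: P52, P53)
P12  (by R15: P17, P21, P27)
P20  (by R19: P39, P50)
P18  (by R29: P34)
P49  (by R31: P37)
P45  (by R11: P12, P48, P2)
P38  (by R14: P49, P7)
P28  (by R22: P18, P22)
P13  (by R26: P45)
P29  (by R10: P38, P13, P53)
P25  (by R23: P29, P15)
P5  (by R17: P25, P20, P28)
P26  (by R27: P5, P8)

Yes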